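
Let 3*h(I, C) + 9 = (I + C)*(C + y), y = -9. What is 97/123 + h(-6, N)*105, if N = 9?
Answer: -38648/123 ≈ -314.21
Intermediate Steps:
h(I, C) = -3 + (-9 + C)*(C + I)/3 (h(I, C) = -3 + ((I + C)*(C - 9))/3 = -3 + ((C + I)*(-9 + C))/3 = -3 + ((-9 + C)*(C + I))/3 = -3 + (-9 + C)*(C + I)/3)
97/123 + h(-6, N)*105 = 97/123 + (-3 - 3*9 - 3*(-6) + (⅓)*9² + (⅓)*9*(-6))*105 = 97*(1/123) + (-3 - 27 + 18 + (⅓)*81 - 18)*105 = 97/123 + (-3 - 27 + 18 + 27 - 18)*105 = 97/123 - 3*105 = 97/123 - 315 = -38648/123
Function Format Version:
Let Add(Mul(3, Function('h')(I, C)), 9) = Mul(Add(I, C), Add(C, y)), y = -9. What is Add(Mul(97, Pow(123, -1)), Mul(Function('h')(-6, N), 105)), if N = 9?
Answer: Rational(-38648, 123) ≈ -314.21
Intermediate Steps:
Function('h')(I, C) = Add(-3, Mul(Rational(1, 3), Add(-9, C), Add(C, I))) (Function('h')(I, C) = Add(-3, Mul(Rational(1, 3), Mul(Add(I, C), Add(C, -9)))) = Add(-3, Mul(Rational(1, 3), Mul(Add(C, I), Add(-9, C)))) = Add(-3, Mul(Rational(1, 3), Mul(Add(-9, C), Add(C, I)))) = Add(-3, Mul(Rational(1, 3), Add(-9, C), Add(C, I))))
Add(Mul(97, Pow(123, -1)), Mul(Function('h')(-6, N), 105)) = Add(Mul(97, Pow(123, -1)), Mul(Add(-3, Mul(-3, 9), Mul(-3, -6), Mul(Rational(1, 3), Pow(9, 2)), Mul(Rational(1, 3), 9, -6)), 105)) = Add(Mul(97, Rational(1, 123)), Mul(Add(-3, -27, 18, Mul(Rational(1, 3), 81), -18), 105)) = Add(Rational(97, 123), Mul(Add(-3, -27, 18, 27, -18), 105)) = Add(Rational(97, 123), Mul(-3, 105)) = Add(Rational(97, 123), -315) = Rational(-38648, 123)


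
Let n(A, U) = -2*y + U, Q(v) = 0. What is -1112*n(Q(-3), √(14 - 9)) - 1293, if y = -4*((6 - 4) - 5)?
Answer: 25395 - 1112*√5 ≈ 22909.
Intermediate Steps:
y = 12 (y = -4*(2 - 5) = -4*(-3) = 12)
n(A, U) = -24 + U (n(A, U) = -2*12 + U = -24 + U)
-1112*n(Q(-3), √(14 - 9)) - 1293 = -1112*(-24 + √(14 - 9)) - 1293 = -1112*(-24 + √5) - 1293 = (26688 - 1112*√5) - 1293 = 25395 - 1112*√5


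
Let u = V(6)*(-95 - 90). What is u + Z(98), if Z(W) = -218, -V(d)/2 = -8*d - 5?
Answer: -19828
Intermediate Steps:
V(d) = 10 + 16*d (V(d) = -2*(-8*d - 5) = -2*(-5 - 8*d) = 10 + 16*d)
u = -19610 (u = (10 + 16*6)*(-95 - 90) = (10 + 96)*(-185) = 106*(-185) = -19610)
u + Z(98) = -19610 - 218 = -19828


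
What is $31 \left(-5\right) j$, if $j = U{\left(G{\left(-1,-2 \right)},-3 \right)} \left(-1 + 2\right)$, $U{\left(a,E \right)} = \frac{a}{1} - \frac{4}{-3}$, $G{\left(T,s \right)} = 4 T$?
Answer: $\frac{1240}{3} \approx 413.33$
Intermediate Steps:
$U{\left(a,E \right)} = \frac{4}{3} + a$ ($U{\left(a,E \right)} = a 1 - - \frac{4}{3} = a + \frac{4}{3} = \frac{4}{3} + a$)
$j = - \frac{8}{3}$ ($j = \left(\frac{4}{3} + 4 \left(-1\right)\right) \left(-1 + 2\right) = \left(\frac{4}{3} - 4\right) 1 = \left(- \frac{8}{3}\right) 1 = - \frac{8}{3} \approx -2.6667$)
$31 \left(-5\right) j = 31 \left(-5\right) \left(- \frac{8}{3}\right) = \left(-155\right) \left(- \frac{8}{3}\right) = \frac{1240}{3}$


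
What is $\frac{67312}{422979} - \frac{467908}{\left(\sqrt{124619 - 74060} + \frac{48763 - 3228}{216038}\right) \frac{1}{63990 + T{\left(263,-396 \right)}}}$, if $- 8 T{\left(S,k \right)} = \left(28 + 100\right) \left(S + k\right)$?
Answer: $\frac{128728589218284998626800032}{998107217806350318609} - \frac{1443911165996715715936 \sqrt{50559}}{2359708680114971} \approx -1.3746 \cdot 10^{8}$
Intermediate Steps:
$T{\left(S,k \right)} = - 16 S - 16 k$ ($T{\left(S,k \right)} = - \frac{\left(28 + 100\right) \left(S + k\right)}{8} = - \frac{128 \left(S + k\right)}{8} = - \frac{128 S + 128 k}{8} = - 16 S - 16 k$)
$\frac{67312}{422979} - \frac{467908}{\left(\sqrt{124619 - 74060} + \frac{48763 - 3228}{216038}\right) \frac{1}{63990 + T{\left(263,-396 \right)}}} = \frac{67312}{422979} - \frac{467908}{\left(\sqrt{124619 - 74060} + \frac{48763 - 3228}{216038}\right) \frac{1}{63990 - -2128}} = 67312 \cdot \frac{1}{422979} - \frac{467908}{\left(\sqrt{50559} + 45535 \cdot \frac{1}{216038}\right) \frac{1}{63990 + \left(-4208 + 6336\right)}} = \frac{67312}{422979} - \frac{467908}{\left(\sqrt{50559} + \frac{45535}{216038}\right) \frac{1}{63990 + 2128}} = \frac{67312}{422979} - \frac{467908}{\left(\frac{45535}{216038} + \sqrt{50559}\right) \frac{1}{66118}} = \frac{67312}{422979} - \frac{467908}{\frac{45535}{14284000484} + \frac{\sqrt{50559}}{66118}}$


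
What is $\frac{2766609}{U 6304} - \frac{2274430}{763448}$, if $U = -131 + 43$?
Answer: $- \frac{421738337399}{52940538112} \approx -7.9663$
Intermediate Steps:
$U = -88$
$\frac{2766609}{U 6304} - \frac{2274430}{763448} = \frac{2766609}{\left(-88\right) 6304} - \frac{2274430}{763448} = \frac{2766609}{-554752} - \frac{1137215}{381724} = 2766609 \left(- \frac{1}{554752}\right) - \frac{1137215}{381724} = - \frac{2766609}{554752} - \frac{1137215}{381724} = - \frac{421738337399}{52940538112}$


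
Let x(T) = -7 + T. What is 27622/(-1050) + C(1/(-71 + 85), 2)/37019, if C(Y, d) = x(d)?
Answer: -73038862/2776425 ≈ -26.307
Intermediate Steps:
C(Y, d) = -7 + d
27622/(-1050) + C(1/(-71 + 85), 2)/37019 = 27622/(-1050) + (-7 + 2)/37019 = 27622*(-1/1050) - 5*1/37019 = -1973/75 - 5/37019 = -73038862/2776425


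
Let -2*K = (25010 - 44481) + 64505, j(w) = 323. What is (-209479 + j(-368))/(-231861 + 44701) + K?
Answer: -1053518141/46790 ≈ -22516.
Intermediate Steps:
K = -22517 (K = -((25010 - 44481) + 64505)/2 = -(-19471 + 64505)/2 = -½*45034 = -22517)
(-209479 + j(-368))/(-231861 + 44701) + K = (-209479 + 323)/(-231861 + 44701) - 22517 = -209156/(-187160) - 22517 = -209156*(-1/187160) - 22517 = 52289/46790 - 22517 = -1053518141/46790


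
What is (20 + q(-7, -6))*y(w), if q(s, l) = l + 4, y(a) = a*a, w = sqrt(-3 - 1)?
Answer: -72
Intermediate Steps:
w = 2*I (w = sqrt(-4) = 2*I ≈ 2.0*I)
y(a) = a**2
q(s, l) = 4 + l
(20 + q(-7, -6))*y(w) = (20 + (4 - 6))*(2*I)**2 = (20 - 2)*(-4) = 18*(-4) = -72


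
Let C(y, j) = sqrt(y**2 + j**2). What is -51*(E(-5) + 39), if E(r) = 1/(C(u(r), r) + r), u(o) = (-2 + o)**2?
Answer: -4775844/2401 - 51*sqrt(2426)/2401 ≈ -1990.2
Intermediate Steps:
C(y, j) = sqrt(j**2 + y**2)
E(r) = 1/(r + sqrt(r**2 + (-2 + r)**4)) (E(r) = 1/(sqrt(r**2 + ((-2 + r)**2)**2) + r) = 1/(sqrt(r**2 + (-2 + r)**4) + r) = 1/(r + sqrt(r**2 + (-2 + r)**4)))
-51*(E(-5) + 39) = -51*(1/(-5 + sqrt((-5)**2 + (-2 - 5)**4)) + 39) = -51*(1/(-5 + sqrt(25 + (-7)**4)) + 39) = -51*(1/(-5 + sqrt(25 + 2401)) + 39) = -51*(1/(-5 + sqrt(2426)) + 39) = -51*(39 + 1/(-5 + sqrt(2426))) = -1989 - 51/(-5 + sqrt(2426))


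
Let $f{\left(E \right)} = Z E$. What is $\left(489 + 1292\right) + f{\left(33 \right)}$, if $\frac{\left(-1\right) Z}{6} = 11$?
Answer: $-397$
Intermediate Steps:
$Z = -66$ ($Z = \left(-6\right) 11 = -66$)
$f{\left(E \right)} = - 66 E$
$\left(489 + 1292\right) + f{\left(33 \right)} = \left(489 + 1292\right) - 2178 = 1781 - 2178 = -397$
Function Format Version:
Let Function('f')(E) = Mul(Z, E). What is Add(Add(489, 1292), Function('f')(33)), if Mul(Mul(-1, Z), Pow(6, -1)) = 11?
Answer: -397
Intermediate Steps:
Z = -66 (Z = Mul(-6, 11) = -66)
Function('f')(E) = Mul(-66, E)
Add(Add(489, 1292), Function('f')(33)) = Add(Add(489, 1292), Mul(-66, 33)) = Add(1781, -2178) = -397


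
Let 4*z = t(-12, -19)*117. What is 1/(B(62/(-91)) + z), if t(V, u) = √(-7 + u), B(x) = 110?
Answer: 880/274757 - 234*I*√26/274757 ≈ 0.0032028 - 0.0043426*I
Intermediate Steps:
z = 117*I*√26/4 (z = (√(-7 - 19)*117)/4 = (√(-26)*117)/4 = ((I*√26)*117)/4 = (117*I*√26)/4 = 117*I*√26/4 ≈ 149.15*I)
1/(B(62/(-91)) + z) = 1/(110 + 117*I*√26/4)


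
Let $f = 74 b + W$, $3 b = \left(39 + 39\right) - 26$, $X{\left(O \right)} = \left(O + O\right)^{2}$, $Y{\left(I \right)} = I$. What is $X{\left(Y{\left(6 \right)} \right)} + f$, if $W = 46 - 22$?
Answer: $\frac{4352}{3} \approx 1450.7$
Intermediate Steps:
$W = 24$ ($W = 46 - 22 = 24$)
$X{\left(O \right)} = 4 O^{2}$ ($X{\left(O \right)} = \left(2 O\right)^{2} = 4 O^{2}$)
$b = \frac{52}{3}$ ($b = \frac{\left(39 + 39\right) - 26}{3} = \frac{78 - 26}{3} = \frac{1}{3} \cdot 52 = \frac{52}{3} \approx 17.333$)
$f = \frac{3920}{3}$ ($f = 74 \cdot \frac{52}{3} + 24 = \frac{3848}{3} + 24 = \frac{3920}{3} \approx 1306.7$)
$X{\left(Y{\left(6 \right)} \right)} + f = 4 \cdot 6^{2} + \frac{3920}{3} = 4 \cdot 36 + \frac{3920}{3} = 144 + \frac{3920}{3} = \frac{4352}{3}$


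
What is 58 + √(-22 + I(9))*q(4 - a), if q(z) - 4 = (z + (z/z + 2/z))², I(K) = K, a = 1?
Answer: 58 + 232*I*√13/9 ≈ 58.0 + 92.943*I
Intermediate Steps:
q(z) = 4 + (1 + z + 2/z)² (q(z) = 4 + (z + (z/z + 2/z))² = 4 + (z + (1 + 2/z))² = 4 + (1 + z + 2/z)²)
58 + √(-22 + I(9))*q(4 - a) = 58 + √(-22 + 9)*(4 + (2 + (4 - 1*1) + (4 - 1*1)²)²/(4 - 1*1)²) = 58 + √(-13)*(4 + (2 + (4 - 1) + (4 - 1)²)²/(4 - 1)²) = 58 + (I*√13)*(4 + (2 + 3 + 3²)²/3²) = 58 + (I*√13)*(4 + (2 + 3 + 9)²/9) = 58 + (I*√13)*(4 + (⅑)*14²) = 58 + (I*√13)*(4 + (⅑)*196) = 58 + (I*√13)*(4 + 196/9) = 58 + (I*√13)*(232/9) = 58 + 232*I*√13/9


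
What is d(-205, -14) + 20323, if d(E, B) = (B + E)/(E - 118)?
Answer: 6564548/323 ≈ 20324.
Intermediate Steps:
d(E, B) = (B + E)/(-118 + E)
d(-205, -14) + 20323 = (-14 - 205)/(-118 - 205) + 20323 = -219/(-323) + 20323 = -1/323*(-219) + 20323 = 219/323 + 20323 = 6564548/323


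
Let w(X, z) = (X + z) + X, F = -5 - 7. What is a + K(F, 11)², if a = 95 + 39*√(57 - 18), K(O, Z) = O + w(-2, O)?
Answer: 879 + 39*√39 ≈ 1122.6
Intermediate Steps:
F = -12
w(X, z) = z + 2*X
K(O, Z) = -4 + 2*O (K(O, Z) = O + (O + 2*(-2)) = O + (O - 4) = O + (-4 + O) = -4 + 2*O)
a = 95 + 39*√39 ≈ 338.55
a + K(F, 11)² = (95 + 39*√39) + (-4 + 2*(-12))² = (95 + 39*√39) + (-4 - 24)² = (95 + 39*√39) + (-28)² = (95 + 39*√39) + 784 = 879 + 39*√39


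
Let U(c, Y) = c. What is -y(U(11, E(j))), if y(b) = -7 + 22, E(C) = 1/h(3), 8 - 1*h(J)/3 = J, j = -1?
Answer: -15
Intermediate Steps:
h(J) = 24 - 3*J
E(C) = 1/15 (E(C) = 1/(24 - 3*3) = 1/(24 - 9) = 1/15)
y(b) = 15
-y(U(11, E(j))) = -1*15 = -15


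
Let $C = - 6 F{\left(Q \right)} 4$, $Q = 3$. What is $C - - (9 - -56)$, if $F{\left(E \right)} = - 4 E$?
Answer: $353$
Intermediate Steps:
$C = 288$ ($C = - 6 \left(\left(-4\right) 3\right) 4 = \left(-6\right) \left(-12\right) 4 = 72 \cdot 4 = 288$)
$C - - (9 - -56) = 288 - - (9 - -56) = 288 - - (9 + 56) = 288 - \left(-1\right) 65 = 288 - -65 = 288 + 65 = 353$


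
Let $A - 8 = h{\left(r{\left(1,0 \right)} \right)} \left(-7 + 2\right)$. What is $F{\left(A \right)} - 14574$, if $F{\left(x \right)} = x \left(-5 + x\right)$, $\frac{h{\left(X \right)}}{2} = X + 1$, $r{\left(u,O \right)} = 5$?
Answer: $-11610$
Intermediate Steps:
$h{\left(X \right)} = 2 + 2 X$ ($h{\left(X \right)} = 2 \left(X + 1\right) = 2 \left(1 + X\right) = 2 + 2 X$)
$A = -52$ ($A = 8 + \left(2 + 2 \cdot 5\right) \left(-7 + 2\right) = 8 + \left(2 + 10\right) \left(-5\right) = 8 + 12 \left(-5\right) = 8 - 60 = -52$)
$F{\left(A \right)} - 14574 = - 52 \left(-5 - 52\right) - 14574 = \left(-52\right) \left(-57\right) - 14574 = 2964 - 14574 = -11610$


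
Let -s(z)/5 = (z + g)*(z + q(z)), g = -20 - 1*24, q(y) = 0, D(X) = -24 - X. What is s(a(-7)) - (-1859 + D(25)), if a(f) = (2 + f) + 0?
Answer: 683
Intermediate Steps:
a(f) = 2 + f
g = -44 (g = -20 - 24 = -44)
s(z) = -5*z*(-44 + z) (s(z) = -5*(z - 44)*(z + 0) = -5*(-44 + z)*z = -5*z*(-44 + z))
s(a(-7)) - (-1859 + D(25)) = 5*(2 - 7)*(44 - (2 - 7)) - (-1859 + (-24 - 1*25)) = 5*(-5)*(44 - 1*(-5)) - (-1859 + (-24 - 25)) = 5*(-5)*(44 + 5) - (-1859 - 49) = 5*(-5)*49 - 1*(-1908) = -1225 + 1908 = 683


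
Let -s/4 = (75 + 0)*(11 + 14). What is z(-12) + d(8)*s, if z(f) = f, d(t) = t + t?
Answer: -120012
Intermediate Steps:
s = -7500 (s = -4*(75 + 0)*(11 + 14) = -300*25 = -4*1875 = -7500)
d(t) = 2*t
z(-12) + d(8)*s = -12 + (2*8)*(-7500) = -12 + 16*(-7500) = -12 - 120000 = -120012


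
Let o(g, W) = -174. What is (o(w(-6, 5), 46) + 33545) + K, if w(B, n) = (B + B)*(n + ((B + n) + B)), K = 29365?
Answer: 62736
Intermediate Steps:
w(B, n) = 2*B*(2*B + 2*n) (w(B, n) = (2*B)*(n + (n + 2*B)) = (2*B)*(2*B + 2*n) = 2*B*(2*B + 2*n))
(o(w(-6, 5), 46) + 33545) + K = (-174 + 33545) + 29365 = 33371 + 29365 = 62736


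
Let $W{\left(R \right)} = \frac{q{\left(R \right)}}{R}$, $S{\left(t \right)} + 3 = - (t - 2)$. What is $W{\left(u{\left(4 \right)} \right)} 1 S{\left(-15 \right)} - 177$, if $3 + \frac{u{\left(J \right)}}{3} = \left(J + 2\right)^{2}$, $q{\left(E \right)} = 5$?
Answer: $- \frac{17453}{99} \approx -176.29$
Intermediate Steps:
$S{\left(t \right)} = -1 - t$ ($S{\left(t \right)} = -3 - \left(t - 2\right) = -3 - \left(-2 + t\right) = -1 - t$)
$u{\left(J \right)} = -9 + 3 \left(2 + J\right)^{2}$ ($u{\left(J \right)} = -9 + 3 \left(J + 2\right)^{2} = -9 + 3 \left(2 + J\right)^{2}$)
$W{\left(R \right)} = \frac{5}{R}$
$W{\left(u{\left(4 \right)} \right)} 1 S{\left(-15 \right)} - 177 = \frac{5}{-9 + 3 \left(2 + 4\right)^{2}} \cdot 1 \left(-1 - -15\right) - 177 = \frac{5}{-9 + 3 \cdot 6^{2}} \cdot 1 \left(-1 + 15\right) - 177 = \frac{5}{-9 + 3 \cdot 36} \cdot 1 \cdot 14 - 177 = \frac{5}{-9 + 108} \cdot 1 \cdot 14 - 177 = \frac{5}{99} \cdot 1 \cdot 14 - 177 = \frac{5}{99} \cdot 14 - 177 = \frac{70}{99} - 177 = - \frac{17453}{99}$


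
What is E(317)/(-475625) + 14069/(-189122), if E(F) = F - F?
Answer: -14069/189122 ≈ -0.074391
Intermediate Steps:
E(F) = 0
E(317)/(-475625) + 14069/(-189122) = 0/(-475625) + 14069/(-189122) = 0*(-1/475625) + 14069*(-1/189122) = 0 - 14069/189122 = -14069/189122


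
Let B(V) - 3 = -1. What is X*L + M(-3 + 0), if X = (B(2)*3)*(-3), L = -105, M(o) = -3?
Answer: 1887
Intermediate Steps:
B(V) = 2 (B(V) = 3 - 1 = 2)
X = -18 (X = (2*3)*(-3) = 6*(-3) = -18)
X*L + M(-3 + 0) = -18*(-105) - 3 = 1890 - 3 = 1887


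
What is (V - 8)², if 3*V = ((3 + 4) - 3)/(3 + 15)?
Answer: 45796/729 ≈ 62.820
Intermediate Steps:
V = 2/27 (V = (((3 + 4) - 3)/(3 + 15))/3 = ((7 - 3)/18)/3 = (4*(1/18))/3 = (⅓)*(2/9) = 2/27 ≈ 0.074074)
(V - 8)² = (2/27 - 8)² = (-214/27)² = 45796/729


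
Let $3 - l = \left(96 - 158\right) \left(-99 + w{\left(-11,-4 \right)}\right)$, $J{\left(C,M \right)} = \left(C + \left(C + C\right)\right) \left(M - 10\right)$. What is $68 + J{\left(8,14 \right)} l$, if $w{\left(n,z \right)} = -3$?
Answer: $-606748$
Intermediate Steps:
$J{\left(C,M \right)} = 3 C \left(-10 + M\right)$ ($J{\left(C,M \right)} = \left(C + 2 C\right) \left(-10 + M\right) = 3 C \left(-10 + M\right)$)
$l = -6321$ ($l = 3 - \left(96 - 158\right) \left(-99 - 3\right) = 3 - \left(-62\right) \left(-102\right) = 3 - 6324 = -6321$)
$68 + J{\left(8,14 \right)} l = 68 + 3 \cdot 8 \left(-10 + 14\right) \left(-6321\right) = 68 + 3 \cdot 8 \cdot 4 \left(-6321\right) = 68 + 96 \left(-6321\right) = 68 - 606816 = -606748$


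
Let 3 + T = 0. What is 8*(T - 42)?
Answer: -360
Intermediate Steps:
T = -3 (T = -3 + 0 = -3)
8*(T - 42) = 8*(-3 - 42) = 8*(-45) = -360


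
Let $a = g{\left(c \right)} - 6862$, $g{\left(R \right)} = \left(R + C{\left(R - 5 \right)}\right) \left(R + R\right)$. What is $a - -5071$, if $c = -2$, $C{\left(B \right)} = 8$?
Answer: $-1815$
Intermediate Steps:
$g{\left(R \right)} = 2 R \left(8 + R\right)$ ($g{\left(R \right)} = \left(R + 8\right) \left(R + R\right) = \left(8 + R\right) 2 R = 2 R \left(8 + R\right)$)
$a = -6886$ ($a = 2 \left(-2\right) \left(8 - 2\right) - 6862 = 2 \left(-2\right) 6 - 6862 = -24 - 6862 = -6886$)
$a - -5071 = -6886 - -5071 = -6886 + 5071 = -1815$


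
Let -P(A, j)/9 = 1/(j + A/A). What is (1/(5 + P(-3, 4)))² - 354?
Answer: -90599/256 ≈ -353.90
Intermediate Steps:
P(A, j) = -9/(1 + j) (P(A, j) = -9/(j + A/A) = -9/(j + 1) = -9/(1 + j))
(1/(5 + P(-3, 4)))² - 354 = (1/(5 - 9/(1 + 4)))² - 354 = (1/(5 - 9/5))² - 354 = (1/(16/5))² - 354 = (5/16)² - 354 = 25/256 - 354 = -90599/256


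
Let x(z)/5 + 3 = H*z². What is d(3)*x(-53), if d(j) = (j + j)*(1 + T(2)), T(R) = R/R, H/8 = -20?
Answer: -26966580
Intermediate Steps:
H = -160 (H = 8*(-20) = -160)
T(R) = 1
x(z) = -15 - 800*z² (x(z) = -15 + 5*(-160*z²) = -15 - 800*z²)
d(j) = 4*j (d(j) = (j + j)*(1 + 1) = (2*j)*2 = 4*j)
d(3)*x(-53) = (4*3)*(-15 - 800*(-53)²) = 12*(-15 - 800*2809) = 12*(-15 - 2247200) = 12*(-2247215) = -26966580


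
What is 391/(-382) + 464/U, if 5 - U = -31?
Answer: 40793/3438 ≈ 11.865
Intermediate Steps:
U = 36 (U = 5 - 1*(-31) = 5 + 31 = 36)
391/(-382) + 464/U = 391/(-382) + 464/36 = 391*(-1/382) + 464*(1/36) = -391/382 + 116/9 = 40793/3438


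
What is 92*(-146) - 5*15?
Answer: -13507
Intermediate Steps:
92*(-146) - 5*15 = -13432 - 75 = -13507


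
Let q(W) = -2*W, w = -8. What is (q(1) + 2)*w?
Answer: 0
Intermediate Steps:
(q(1) + 2)*w = (-2*1 + 2)*(-8) = (-2 + 2)*(-8) = 0*(-8) = 0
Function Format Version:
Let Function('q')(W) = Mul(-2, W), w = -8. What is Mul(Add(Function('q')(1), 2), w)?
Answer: 0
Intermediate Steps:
Mul(Add(Function('q')(1), 2), w) = Mul(Add(Mul(-2, 1), 2), -8) = Mul(Add(-2, 2), -8) = Mul(0, -8) = 0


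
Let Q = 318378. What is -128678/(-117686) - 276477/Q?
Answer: 1405128677/6244772218 ≈ 0.22501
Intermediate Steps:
-128678/(-117686) - 276477/Q = -128678/(-117686) - 276477/318378 = -128678*(-1/117686) - 276477*1/318378 = 64339/58843 - 92159/106126 = 1405128677/6244772218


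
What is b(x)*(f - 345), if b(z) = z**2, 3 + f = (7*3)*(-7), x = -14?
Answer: -97020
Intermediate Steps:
f = -150 (f = -3 + (7*3)*(-7) = -3 + 21*(-7) = -3 - 147 = -150)
b(x)*(f - 345) = (-14)**2*(-150 - 345) = 196*(-495) = -97020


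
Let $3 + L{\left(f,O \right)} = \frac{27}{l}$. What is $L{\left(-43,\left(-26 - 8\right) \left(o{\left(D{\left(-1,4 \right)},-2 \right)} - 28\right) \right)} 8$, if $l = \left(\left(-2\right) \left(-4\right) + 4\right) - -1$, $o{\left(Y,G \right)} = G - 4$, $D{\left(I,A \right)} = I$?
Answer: $- \frac{96}{13} \approx -7.3846$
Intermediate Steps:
$o{\left(Y,G \right)} = -4 + G$ ($o{\left(Y,G \right)} = G - 4 = -4 + G$)
$l = 13$ ($l = \left(8 + 4\right) + 1 = 12 + 1 = 13$)
$L{\left(f,O \right)} = - \frac{12}{13}$ ($L{\left(f,O \right)} = -3 + \frac{27}{13} = - \frac{12}{13}$)
$L{\left(-43,\left(-26 - 8\right) \left(o{\left(D{\left(-1,4 \right)},-2 \right)} - 28\right) \right)} 8 = \left(- \frac{12}{13}\right) 8 = - \frac{96}{13}$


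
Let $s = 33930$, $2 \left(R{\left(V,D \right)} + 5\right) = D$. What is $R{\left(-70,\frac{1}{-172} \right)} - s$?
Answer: $- \frac{11673641}{344} \approx -33935.0$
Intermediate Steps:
$R{\left(V,D \right)} = -5 + \frac{D}{2}$
$R{\left(-70,\frac{1}{-172} \right)} - s = \left(-5 + \frac{1}{2 \left(-172\right)}\right) - 33930 = \left(-5 + \frac{1}{2} \left(- \frac{1}{172}\right)\right) - 33930 = \left(-5 - \frac{1}{344}\right) - 33930 = - \frac{1721}{344} - 33930 = - \frac{11673641}{344}$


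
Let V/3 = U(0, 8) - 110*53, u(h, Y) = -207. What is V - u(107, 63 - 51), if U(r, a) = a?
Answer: -17259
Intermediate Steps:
V = -17466 (V = 3*(8 - 110*53) = 3*(8 - 5830) = 3*(-5822) = -17466)
V - u(107, 63 - 51) = -17466 - 1*(-207) = -17466 + 207 = -17259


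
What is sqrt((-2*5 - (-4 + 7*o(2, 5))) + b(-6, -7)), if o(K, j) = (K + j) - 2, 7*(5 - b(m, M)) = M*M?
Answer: I*sqrt(43) ≈ 6.5574*I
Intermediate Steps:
b(m, M) = 5 - M**2/7 (b(m, M) = 5 - M*M/7 = 5 - M**2/7)
o(K, j) = -2 + K + j
sqrt((-2*5 - (-4 + 7*o(2, 5))) + b(-6, -7)) = sqrt((-2*5 - (-4 + 7*(-2 + 2 + 5))) + (5 - 1/7*(-7)**2)) = sqrt((-10 - (-4 + 7*5)) + (5 - 1/7*49)) = sqrt((-10 - (-4 + 35)) + (5 - 7)) = sqrt((-10 - 1*31) - 2) = sqrt((-10 - 31) - 2) = sqrt(-41 - 2) = sqrt(-43) = I*sqrt(43)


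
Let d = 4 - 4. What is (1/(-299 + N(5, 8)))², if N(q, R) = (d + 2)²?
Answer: 1/87025 ≈ 1.1491e-5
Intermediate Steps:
d = 0
N(q, R) = 4 (N(q, R) = (0 + 2)² = 2² = 4)
(1/(-299 + N(5, 8)))² = (1/(-299 + 4))² = (1/(-295))² = (-1/295)² = 1/87025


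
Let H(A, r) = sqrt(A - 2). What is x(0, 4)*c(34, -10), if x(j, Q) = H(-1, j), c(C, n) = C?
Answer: 34*I*sqrt(3) ≈ 58.89*I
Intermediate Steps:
H(A, r) = sqrt(-2 + A)
x(j, Q) = I*sqrt(3) (x(j, Q) = sqrt(-2 - 1) = sqrt(-3) = I*sqrt(3))
x(0, 4)*c(34, -10) = (I*sqrt(3))*34 = 34*I*sqrt(3)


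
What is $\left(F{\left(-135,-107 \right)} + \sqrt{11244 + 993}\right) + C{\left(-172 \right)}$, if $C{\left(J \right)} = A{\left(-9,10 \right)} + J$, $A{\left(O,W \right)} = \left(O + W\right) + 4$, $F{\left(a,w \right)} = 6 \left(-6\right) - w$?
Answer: $-96 + \sqrt{12237} \approx 14.621$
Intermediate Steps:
$F{\left(a,w \right)} = -36 - w$
$A{\left(O,W \right)} = 4 + O + W$
$C{\left(J \right)} = 5 + J$ ($C{\left(J \right)} = \left(4 - 9 + 10\right) + J = 5 + J$)
$\left(F{\left(-135,-107 \right)} + \sqrt{11244 + 993}\right) + C{\left(-172 \right)} = \left(\left(-36 - -107\right) + \sqrt{11244 + 993}\right) + \left(5 - 172\right) = \left(\left(-36 + 107\right) + \sqrt{12237}\right) - 167 = \left(71 + \sqrt{12237}\right) - 167 = -96 + \sqrt{12237}$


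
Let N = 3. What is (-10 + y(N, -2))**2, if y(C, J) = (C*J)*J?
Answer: 4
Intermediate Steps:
y(C, J) = C*J**2
(-10 + y(N, -2))**2 = (-10 + 3*(-2)**2)**2 = (-10 + 3*4)**2 = (-10 + 12)**2 = 2**2 = 4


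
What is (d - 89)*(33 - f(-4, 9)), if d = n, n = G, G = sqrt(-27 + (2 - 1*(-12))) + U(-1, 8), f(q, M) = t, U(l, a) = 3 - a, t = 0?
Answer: -3102 + 33*I*sqrt(13) ≈ -3102.0 + 118.98*I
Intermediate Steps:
f(q, M) = 0
G = -5 + I*sqrt(13) (G = sqrt(-27 + (2 - 1*(-12))) + (3 - 1*8) = sqrt(-27 + (2 + 12)) + (3 - 8) = sqrt(-27 + 14) - 5 = sqrt(-13) - 5 = I*sqrt(13) - 5 = -5 + I*sqrt(13) ≈ -5.0 + 3.6056*I)
n = -5 + I*sqrt(13) ≈ -5.0 + 3.6056*I
d = -5 + I*sqrt(13) ≈ -5.0 + 3.6056*I
(d - 89)*(33 - f(-4, 9)) = ((-5 + I*sqrt(13)) - 89)*(33 - 1*0) = (-94 + I*sqrt(13))*(33 + 0) = (-94 + I*sqrt(13))*33 = -3102 + 33*I*sqrt(13)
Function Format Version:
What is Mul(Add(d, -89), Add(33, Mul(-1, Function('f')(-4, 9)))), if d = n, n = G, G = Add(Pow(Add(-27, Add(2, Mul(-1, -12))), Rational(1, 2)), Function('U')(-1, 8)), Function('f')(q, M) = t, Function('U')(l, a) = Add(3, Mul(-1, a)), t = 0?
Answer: Add(-3102, Mul(33, I, Pow(13, Rational(1, 2)))) ≈ Add(-3102.0, Mul(118.98, I))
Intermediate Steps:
Function('f')(q, M) = 0
G = Add(-5, Mul(I, Pow(13, Rational(1, 2)))) (G = Add(Pow(Add(-27, Add(2, Mul(-1, -12))), Rational(1, 2)), Add(3, Mul(-1, 8))) = Add(Pow(Add(-27, Add(2, 12)), Rational(1, 2)), Add(3, -8)) = Add(Pow(Add(-27, 14), Rational(1, 2)), -5) = Add(Pow(-13, Rational(1, 2)), -5) = Add(Mul(I, Pow(13, Rational(1, 2))), -5) = Add(-5, Mul(I, Pow(13, Rational(1, 2)))) ≈ Add(-5.0000, Mul(3.6056, I)))
n = Add(-5, Mul(I, Pow(13, Rational(1, 2)))) ≈ Add(-5.0000, Mul(3.6056, I))
d = Add(-5, Mul(I, Pow(13, Rational(1, 2)))) ≈ Add(-5.0000, Mul(3.6056, I))
Mul(Add(d, -89), Add(33, Mul(-1, Function('f')(-4, 9)))) = Mul(Add(Add(-5, Mul(I, Pow(13, Rational(1, 2)))), -89), Add(33, Mul(-1, 0))) = Mul(Add(-94, Mul(I, Pow(13, Rational(1, 2)))), Add(33, 0)) = Mul(Add(-94, Mul(I, Pow(13, Rational(1, 2)))), 33) = Add(-3102, Mul(33, I, Pow(13, Rational(1, 2))))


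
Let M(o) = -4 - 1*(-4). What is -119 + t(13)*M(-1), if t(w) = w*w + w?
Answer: -119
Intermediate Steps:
M(o) = 0 (M(o) = -4 + 4 = 0)
t(w) = w + w² (t(w) = w² + w = w + w²)
-119 + t(13)*M(-1) = -119 + (13*(1 + 13))*0 = -119 + (13*14)*0 = -119 + 182*0 = -119 + 0 = -119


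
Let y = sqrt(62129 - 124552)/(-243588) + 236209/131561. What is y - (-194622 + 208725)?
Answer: -1855168574/131561 - I*sqrt(62423)/243588 ≈ -14101.0 - 0.0010257*I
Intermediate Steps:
y = 236209/131561 - I*sqrt(62423)/243588 (y = sqrt(-62423)*(-1/243588) + 236209*(1/131561) = (I*sqrt(62423))*(-1/243588) + 236209/131561 = -I*sqrt(62423)/243588 + 236209/131561 = 236209/131561 - I*sqrt(62423)/243588 ≈ 1.7954 - 0.0010257*I)
y - (-194622 + 208725) = (236209/131561 - I*sqrt(62423)/243588) - (-194622 + 208725) = (236209/131561 - I*sqrt(62423)/243588) - 1*14103 = (236209/131561 - I*sqrt(62423)/243588) - 14103 = -1855168574/131561 - I*sqrt(62423)/243588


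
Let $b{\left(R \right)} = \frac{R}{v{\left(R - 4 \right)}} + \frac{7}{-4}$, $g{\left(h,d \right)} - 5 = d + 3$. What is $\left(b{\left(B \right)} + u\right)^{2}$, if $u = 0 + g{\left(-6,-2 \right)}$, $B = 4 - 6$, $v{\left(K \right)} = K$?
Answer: $\frac{3025}{144} \approx 21.007$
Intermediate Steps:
$B = -2$
$g{\left(h,d \right)} = 8 + d$ ($g{\left(h,d \right)} = 5 + \left(d + 3\right) = 5 + \left(3 + d\right) = 8 + d$)
$u = 6$ ($u = 0 + \left(8 - 2\right) = 0 + 6 = 6$)
$b{\left(R \right)} = - \frac{7}{4} + \frac{R}{-4 + R}$ ($b{\left(R \right)} = \frac{R}{R - 4} + \frac{7}{-4} = \frac{R}{-4 + R} + 7 \left(- \frac{1}{4}\right) = \frac{R}{-4 + R} - \frac{7}{4} = - \frac{7}{4} + \frac{R}{-4 + R}$)
$\left(b{\left(B \right)} + u\right)^{2} = \left(\frac{28 - -6}{4 \left(-4 - 2\right)} + 6\right)^{2} = \left(\frac{28 + 6}{4 \left(-6\right)} + 6\right)^{2} = \left(\frac{1}{4} \left(- \frac{1}{6}\right) 34 + 6\right)^{2} = \left(- \frac{17}{12} + 6\right)^{2} = \left(\frac{55}{12}\right)^{2} = \frac{3025}{144}$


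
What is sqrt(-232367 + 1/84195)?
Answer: 2*I*sqrt(45755631405305)/28065 ≈ 482.04*I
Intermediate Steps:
sqrt(-232367 + 1/84195) = sqrt(-19564139564/84195) = 2*I*sqrt(45755631405305)/28065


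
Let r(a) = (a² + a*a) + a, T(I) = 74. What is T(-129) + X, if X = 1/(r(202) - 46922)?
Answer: 2581713/34888 ≈ 74.000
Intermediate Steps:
r(a) = a + 2*a² (r(a) = (a² + a²) + a = 2*a² + a = a + 2*a²)
X = 1/34888 (X = 1/(202*(1 + 2*202) - 46922) = 1/(202*(1 + 404) - 46922) = 1/(202*405 - 46922) = 1/(81810 - 46922) = 1/34888 ≈ 2.8663e-5)
T(-129) + X = 74 + 1/34888 = 2581713/34888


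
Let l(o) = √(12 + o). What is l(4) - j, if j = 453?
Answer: -449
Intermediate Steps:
l(4) - j = √(12 + 4) - 1*453 = √16 - 453 = 4 - 453 = -449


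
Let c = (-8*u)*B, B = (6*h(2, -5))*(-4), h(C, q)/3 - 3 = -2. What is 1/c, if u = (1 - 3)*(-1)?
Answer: 1/1152 ≈ 0.00086806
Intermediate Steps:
h(C, q) = 3 (h(C, q) = 9 + 3*(-2) = 9 - 6 = 3)
u = 2 (u = -2*(-1) = 2)
B = -72 (B = (6*3)*(-4) = 18*(-4) = -72)
c = 1152 (c = -8*2*(-72) = -16*(-72) = 1152)
1/c = 1/1152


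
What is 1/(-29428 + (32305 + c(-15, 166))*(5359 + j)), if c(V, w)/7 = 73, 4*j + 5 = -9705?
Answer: 1/96170676 ≈ 1.0398e-8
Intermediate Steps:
j = -4855/2 (j = -5/4 + (1/4)*(-9705) = -5/4 - 9705/4 = -4855/2 ≈ -2427.5)
c(V, w) = 511 (c(V, w) = 7*73 = 511)
1/(-29428 + (32305 + c(-15, 166))*(5359 + j)) = 1/(-29428 + (32305 + 511)*(5359 - 4855/2)) = 1/(-29428 + 32816*(5863/2)) = 1/(-29428 + 96200104) = 1/96170676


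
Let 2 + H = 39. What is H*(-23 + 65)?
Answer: 1554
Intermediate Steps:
H = 37 (H = -2 + 39 = 37)
H*(-23 + 65) = 37*(-23 + 65) = 37*42 = 1554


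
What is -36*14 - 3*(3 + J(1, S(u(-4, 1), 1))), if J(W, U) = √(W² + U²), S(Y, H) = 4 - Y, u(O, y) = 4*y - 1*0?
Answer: -516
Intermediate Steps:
u(O, y) = 4*y (u(O, y) = 4*y + 0 = 4*y)
J(W, U) = √(U² + W²)
-36*14 - 3*(3 + J(1, S(u(-4, 1), 1))) = -36*14 - 3*(3 + √((4 - 4)² + 1²)) = -504 - 3*(3 + √((4 - 1*4)² + 1)) = -504 - 3*(3 + √((4 - 4)² + 1)) = -504 - 3*(3 + √(0² + 1)) = -504 - 3*(3 + √(0 + 1)) = -504 - 3*(3 + √1) = -504 - 3*(3 + 1) = -504 - 3*4 = -504 - 12 = -516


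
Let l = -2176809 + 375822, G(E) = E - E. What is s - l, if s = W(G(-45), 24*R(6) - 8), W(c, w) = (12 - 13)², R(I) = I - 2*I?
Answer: 1800988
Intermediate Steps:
G(E) = 0
R(I) = -I
W(c, w) = 1 (W(c, w) = (-1)² = 1)
l = -1800987
s = 1
s - l = 1 - 1*(-1800987) = 1 + 1800987 = 1800988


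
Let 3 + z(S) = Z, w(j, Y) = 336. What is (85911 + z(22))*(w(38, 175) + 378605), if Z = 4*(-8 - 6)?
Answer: 32532842732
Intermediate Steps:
Z = -56 (Z = 4*(-14) = -56)
z(S) = -59 (z(S) = -3 - 56 = -59)
(85911 + z(22))*(w(38, 175) + 378605) = (85911 - 59)*(336 + 378605) = 85852*378941 = 32532842732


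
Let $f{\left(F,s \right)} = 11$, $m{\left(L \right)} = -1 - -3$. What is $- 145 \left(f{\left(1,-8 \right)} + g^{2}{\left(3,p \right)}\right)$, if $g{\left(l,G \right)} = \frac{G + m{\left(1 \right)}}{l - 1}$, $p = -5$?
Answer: $- \frac{7685}{4} \approx -1921.3$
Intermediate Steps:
$m{\left(L \right)} = 2$ ($m{\left(L \right)} = -1 + 3 = 2$)
$g{\left(l,G \right)} = \frac{2 + G}{-1 + l}$ ($g{\left(l,G \right)} = \frac{G + 2}{l - 1} = \frac{2 + G}{-1 + l}$)
$- 145 \left(f{\left(1,-8 \right)} + g^{2}{\left(3,p \right)}\right) = - 145 \left(11 + \left(\frac{2 - 5}{-1 + 3}\right)^{2}\right) = - 145 \left(11 + \left(\frac{1}{2} \left(-3\right)\right)^{2}\right) = - 145 \left(11 + \left(- \frac{3}{2}\right)^{2}\right) = - 145 \left(11 + \frac{9}{4}\right) = \left(-145\right) \frac{53}{4} = - \frac{7685}{4}$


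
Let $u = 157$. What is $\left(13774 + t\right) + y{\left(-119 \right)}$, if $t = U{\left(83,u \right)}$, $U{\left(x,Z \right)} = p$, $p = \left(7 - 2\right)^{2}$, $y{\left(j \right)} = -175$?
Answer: $13624$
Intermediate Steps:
$p = 25$ ($p = 5^{2} = 25$)
$U{\left(x,Z \right)} = 25$
$t = 25$
$\left(13774 + t\right) + y{\left(-119 \right)} = \left(13774 + 25\right) - 175 = 13799 - 175 = 13624$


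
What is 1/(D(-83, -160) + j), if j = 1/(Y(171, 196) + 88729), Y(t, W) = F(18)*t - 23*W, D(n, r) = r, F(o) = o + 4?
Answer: -87983/14077279 ≈ -0.0062500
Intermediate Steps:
F(o) = 4 + o
Y(t, W) = -23*W + 22*t (Y(t, W) = (4 + 18)*t - 23*W = 22*t - 23*W = -23*W + 22*t)
j = 1/87983 (j = 1/((-23*196 + 22*171) + 88729) = 1/((-4508 + 3762) + 88729) = 1/(-746 + 88729) = 1/87983 ≈ 1.1366e-5)
1/(D(-83, -160) + j) = 1/(-160 + 1/87983) = 1/(-14077279/87983) = -87983/14077279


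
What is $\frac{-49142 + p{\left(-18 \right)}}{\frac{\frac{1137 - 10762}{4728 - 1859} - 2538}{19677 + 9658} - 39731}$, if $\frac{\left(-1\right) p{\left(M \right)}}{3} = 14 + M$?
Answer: $\frac{2067442354975}{1671926141106} \approx 1.2366$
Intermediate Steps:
$p{\left(M \right)} = -42 - 3 M$ ($p{\left(M \right)} = - 3 \left(14 + M\right) = -42 - 3 M$)
$\frac{-49142 + p{\left(-18 \right)}}{\frac{\frac{1137 - 10762}{4728 - 1859} - 2538}{19677 + 9658} - 39731} = \frac{-49142 - -12}{\frac{\frac{1137 - 10762}{4728 - 1859} - 2538}{19677 + 9658} - 39731} = \frac{-49142 + \left(-42 + 54\right)}{\frac{- \frac{9625}{2869} - 2538}{29335} - 39731} = \frac{-49142 + 12}{\left(\left(-9625\right) \frac{1}{2869} - 2538\right) \frac{1}{29335} - 39731} = - \frac{49130}{\left(- \frac{9625}{2869} - 2538\right) \frac{1}{29335} - 39731} = - \frac{49130}{\left(- \frac{7291147}{2869}\right) \frac{1}{29335} - 39731} = - \frac{49130}{- \frac{7291147}{84162115} - 39731} = - \frac{49130}{- \frac{3343852282212}{84162115}} = \left(-49130\right) \left(- \frac{84162115}{3343852282212}\right) = \frac{2067442354975}{1671926141106}$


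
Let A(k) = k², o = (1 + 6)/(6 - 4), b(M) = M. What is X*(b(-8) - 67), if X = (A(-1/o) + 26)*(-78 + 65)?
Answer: 1246050/49 ≈ 25430.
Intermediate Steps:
o = 7/2 ≈ 3.5000
X = -16614/49 (X = ((-1/7/2)² + 26)*(-78 + 65) = ((-1*2/7)² + 26)*(-13) = ((-2/7)² + 26)*(-13) = (4/49 + 26)*(-13) = (1278/49)*(-13) = -16614/49 ≈ -339.06)
X*(b(-8) - 67) = -16614*(-8 - 67)/49 = -16614/49*(-75) = 1246050/49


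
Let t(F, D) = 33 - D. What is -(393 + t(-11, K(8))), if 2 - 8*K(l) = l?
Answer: -1707/4 ≈ -426.75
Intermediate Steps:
K(l) = ¼ - l/8
-(393 + t(-11, K(8))) = -(393 + (33 - (¼ - ⅛*8))) = -(393 + (33 - (¼ - 1))) = -(393 + (33 - 1*(-¾))) = -(393 + (33 + ¾)) = -(393 + 135/4) = -1*1707/4 = -1707/4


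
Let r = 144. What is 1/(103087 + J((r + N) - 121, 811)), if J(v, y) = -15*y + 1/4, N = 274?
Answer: 4/363689 ≈ 1.0998e-5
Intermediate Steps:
J(v, y) = 1/4 - 15*y (J(v, y) = -15*y + 1/4 = 1/4 - 15*y)
1/(103087 + J((r + N) - 121, 811)) = 1/(103087 + (1/4 - 15*811)) = 1/(103087 + (1/4 - 12165)) = 1/(103087 - 48659/4) = 1/(363689/4) = 4/363689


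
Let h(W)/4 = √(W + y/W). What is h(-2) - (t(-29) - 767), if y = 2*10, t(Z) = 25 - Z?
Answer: 713 + 8*I*√3 ≈ 713.0 + 13.856*I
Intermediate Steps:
y = 20
h(W) = 4*√(W + 20/W)
h(-2) - (t(-29) - 767) = 4*√(-2 + 20/(-2)) - ((25 - 1*(-29)) - 767) = 4*√(-2 + 20*(-½)) - ((25 + 29) - 767) = 4*√(-2 - 10) - (54 - 767) = 4*√(-12) - 1*(-713) = 4*(2*I*√3) + 713 = 8*I*√3 + 713 = 713 + 8*I*√3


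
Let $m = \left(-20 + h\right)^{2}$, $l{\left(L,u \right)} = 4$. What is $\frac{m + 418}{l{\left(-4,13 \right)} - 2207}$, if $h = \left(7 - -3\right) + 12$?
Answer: $- \frac{422}{2203} \approx -0.19156$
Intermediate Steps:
$h = 22$ ($h = \left(7 + 3\right) + 12 = 10 + 12 = 22$)
$m = 4$ ($m = \left(-20 + 22\right)^{2} = 2^{2} = 4$)
$\frac{m + 418}{l{\left(-4,13 \right)} - 2207} = \frac{4 + 418}{4 - 2207} = \frac{422}{-2203} = 422 \left(- \frac{1}{2203}\right) = - \frac{422}{2203}$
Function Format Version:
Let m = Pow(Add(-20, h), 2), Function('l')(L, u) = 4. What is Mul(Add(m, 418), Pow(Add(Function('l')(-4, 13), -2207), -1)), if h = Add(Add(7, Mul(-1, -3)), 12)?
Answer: Rational(-422, 2203) ≈ -0.19156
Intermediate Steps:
h = 22 (h = Add(Add(7, 3), 12) = Add(10, 12) = 22)
m = 4 (m = Pow(Add(-20, 22), 2) = Pow(2, 2) = 4)
Mul(Add(m, 418), Pow(Add(Function('l')(-4, 13), -2207), -1)) = Mul(Add(4, 418), Pow(Add(4, -2207), -1)) = Mul(422, Pow(-2203, -1)) = Mul(422, Rational(-1, 2203)) = Rational(-422, 2203)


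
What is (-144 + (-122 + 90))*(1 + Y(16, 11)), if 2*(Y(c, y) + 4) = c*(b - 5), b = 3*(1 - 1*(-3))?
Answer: -9328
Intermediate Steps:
b = 12 (b = 3*(1 + 3) = 3*4 = 12)
Y(c, y) = -4 + 7*c/2 (Y(c, y) = -4 + (c*(12 - 5))/2 = -4 + (c*7)/2 = -4 + (7*c)/2 = -4 + 7*c/2)
(-144 + (-122 + 90))*(1 + Y(16, 11)) = (-144 + (-122 + 90))*(1 + (-4 + (7/2)*16)) = (-144 - 32)*(1 + (-4 + 56)) = -176*(1 + 52) = -176*53 = -9328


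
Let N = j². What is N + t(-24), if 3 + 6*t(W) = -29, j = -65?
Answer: 12659/3 ≈ 4219.7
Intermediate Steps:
t(W) = -16/3 (t(W) = -½ + (⅙)*(-29) = -½ - 29/6 = -16/3)
N = 4225 (N = (-65)² = 4225)
N + t(-24) = 4225 - 16/3 = 12659/3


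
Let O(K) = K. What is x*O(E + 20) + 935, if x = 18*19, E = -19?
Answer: 1277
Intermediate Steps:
x = 342
x*O(E + 20) + 935 = 342*(-19 + 20) + 935 = 342*1 + 935 = 342 + 935 = 1277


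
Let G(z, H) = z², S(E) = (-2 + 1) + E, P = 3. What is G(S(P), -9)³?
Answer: 64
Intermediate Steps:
S(E) = -1 + E
G(S(P), -9)³ = ((-1 + 3)²)³ = (2²)³ = 4³ = 64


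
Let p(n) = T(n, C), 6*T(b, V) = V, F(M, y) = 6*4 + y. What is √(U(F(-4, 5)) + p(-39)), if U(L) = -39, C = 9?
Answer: 5*I*√6/2 ≈ 6.1237*I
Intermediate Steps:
F(M, y) = 24 + y
T(b, V) = V/6
p(n) = 3/2 (p(n) = (⅙)*9 = 3/2)
√(U(F(-4, 5)) + p(-39)) = √(-39 + 3/2) = √(-75/2) = 5*I*√6/2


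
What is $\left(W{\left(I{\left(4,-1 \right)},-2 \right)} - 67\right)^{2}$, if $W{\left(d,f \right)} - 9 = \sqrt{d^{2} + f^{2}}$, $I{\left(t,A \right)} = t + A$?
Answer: $\left(58 - \sqrt{13}\right)^{2} \approx 2958.8$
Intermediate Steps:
$I{\left(t,A \right)} = A + t$
$W{\left(d,f \right)} = 9 + \sqrt{d^{2} + f^{2}}$
$\left(W{\left(I{\left(4,-1 \right)},-2 \right)} - 67\right)^{2} = \left(\left(9 + \sqrt{\left(-1 + 4\right)^{2} + \left(-2\right)^{2}}\right) - 67\right)^{2} = \left(\left(9 + \sqrt{3^{2} + 4}\right) - 67\right)^{2} = \left(\left(9 + \sqrt{9 + 4}\right) - 67\right)^{2} = \left(\left(9 + \sqrt{13}\right) - 67\right)^{2} = \left(-58 + \sqrt{13}\right)^{2}$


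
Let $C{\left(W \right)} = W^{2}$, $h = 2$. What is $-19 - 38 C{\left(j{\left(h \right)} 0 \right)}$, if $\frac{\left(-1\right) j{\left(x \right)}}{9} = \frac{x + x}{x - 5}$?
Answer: $-19$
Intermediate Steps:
$j{\left(x \right)} = - \frac{18 x}{-5 + x}$ ($j{\left(x \right)} = - 9 \frac{x + x}{x - 5} = - 9 \frac{2 x}{-5 + x} = - \frac{18 x}{-5 + x}$)
$-19 - 38 C{\left(j{\left(h \right)} 0 \right)} = -19 - 38 \left(\left(-18\right) 2 \frac{1}{-5 + 2} \cdot 0\right)^{2} = -19 - 38 \left(\left(-18\right) 2 \frac{1}{-3} \cdot 0\right)^{2} = -19 - 38 \left(\left(-18\right) 2 \left(- \frac{1}{3}\right) 0\right)^{2} = -19 - 38 \left(12 \cdot 0\right)^{2} = -19 - 38 \cdot 0^{2} = -19 - 0 = -19 + 0 = -19$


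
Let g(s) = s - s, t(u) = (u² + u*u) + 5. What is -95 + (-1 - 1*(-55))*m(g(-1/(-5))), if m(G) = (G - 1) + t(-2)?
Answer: 553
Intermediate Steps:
t(u) = 5 + 2*u² (t(u) = (u² + u²) + 5 = 2*u² + 5 = 5 + 2*u²)
g(s) = 0
m(G) = 12 + G (m(G) = (G - 1) + (5 + 2*(-2)²) = (-1 + G) + (5 + 2*4) = (-1 + G) + (5 + 8) = (-1 + G) + 13 = 12 + G)
-95 + (-1 - 1*(-55))*m(g(-1/(-5))) = -95 + (-1 - 1*(-55))*(12 + 0) = -95 + (-1 + 55)*12 = -95 + 54*12 = -95 + 648 = 553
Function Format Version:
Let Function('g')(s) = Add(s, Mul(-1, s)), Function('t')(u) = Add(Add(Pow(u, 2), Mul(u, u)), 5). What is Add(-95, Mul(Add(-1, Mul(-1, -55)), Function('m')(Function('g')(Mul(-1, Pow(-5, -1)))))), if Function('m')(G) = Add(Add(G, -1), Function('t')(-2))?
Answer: 553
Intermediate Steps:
Function('t')(u) = Add(5, Mul(2, Pow(u, 2))) (Function('t')(u) = Add(Add(Pow(u, 2), Pow(u, 2)), 5) = Add(Mul(2, Pow(u, 2)), 5) = Add(5, Mul(2, Pow(u, 2))))
Function('g')(s) = 0
Function('m')(G) = Add(12, G) (Function('m')(G) = Add(Add(G, -1), Add(5, Mul(2, Pow(-2, 2)))) = Add(Add(-1, G), Add(5, Mul(2, 4))) = Add(Add(-1, G), Add(5, 8)) = Add(Add(-1, G), 13) = Add(12, G))
Add(-95, Mul(Add(-1, Mul(-1, -55)), Function('m')(Function('g')(Mul(-1, Pow(-5, -1)))))) = Add(-95, Mul(Add(-1, Mul(-1, -55)), Add(12, 0))) = Add(-95, Mul(Add(-1, 55), 12)) = Add(-95, Mul(54, 12)) = Add(-95, 648) = 553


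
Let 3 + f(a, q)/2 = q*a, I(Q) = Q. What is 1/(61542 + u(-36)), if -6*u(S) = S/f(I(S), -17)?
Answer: 203/12493027 ≈ 1.6249e-5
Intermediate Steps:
f(a, q) = -6 + 2*a*q (f(a, q) = -6 + 2*(q*a) = -6 + 2*(a*q) = -6 + 2*a*q)
u(S) = -S/(6*(-6 - 34*S)) (u(S) = -S/(6*(-6 + 2*S*(-17))) = -S/(6*(-6 - 34*S)))
1/(61542 + u(-36)) = 1/(61542 + (1/12)*(-36)/(3 + 17*(-36))) = 1/(61542 + (1/12)*(-36)/(3 - 612)) = 1/(61542 + (1/12)*(-36)/(-609)) = 1/(61542 + (1/12)*(-36)*(-1/609)) = 1/(61542 + 1/203) = 1/(12493027/203) = 203/12493027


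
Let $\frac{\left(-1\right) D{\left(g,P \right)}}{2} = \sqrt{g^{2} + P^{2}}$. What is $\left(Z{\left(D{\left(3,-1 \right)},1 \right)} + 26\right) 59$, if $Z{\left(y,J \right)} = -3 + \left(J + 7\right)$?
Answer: $1829$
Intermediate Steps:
$D{\left(g,P \right)} = - 2 \sqrt{P^{2} + g^{2}}$ ($D{\left(g,P \right)} = - 2 \sqrt{g^{2} + P^{2}} = - 2 \sqrt{P^{2} + g^{2}}$)
$Z{\left(y,J \right)} = 4 + J$ ($Z{\left(y,J \right)} = -3 + \left(7 + J\right) = 4 + J$)
$\left(Z{\left(D{\left(3,-1 \right)},1 \right)} + 26\right) 59 = \left(\left(4 + 1\right) + 26\right) 59 = \left(5 + 26\right) 59 = 31 \cdot 59 = 1829$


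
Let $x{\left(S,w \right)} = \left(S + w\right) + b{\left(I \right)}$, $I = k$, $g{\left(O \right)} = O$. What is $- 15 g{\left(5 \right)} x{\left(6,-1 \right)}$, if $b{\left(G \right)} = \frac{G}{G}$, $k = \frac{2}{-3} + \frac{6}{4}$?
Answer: $-450$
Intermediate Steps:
$k = \frac{5}{6}$ ($k = 2 \left(- \frac{1}{3}\right) + 6 \cdot \frac{1}{4} = - \frac{2}{3} + \frac{3}{2} = \frac{5}{6} \approx 0.83333$)
$I = \frac{5}{6} \approx 0.83333$
$b{\left(G \right)} = 1$
$x{\left(S,w \right)} = 1 + S + w$ ($x{\left(S,w \right)} = \left(S + w\right) + 1 = 1 + S + w$)
$- 15 g{\left(5 \right)} x{\left(6,-1 \right)} = \left(-15\right) 5 \left(1 + 6 - 1\right) = \left(-75\right) 6 = -450$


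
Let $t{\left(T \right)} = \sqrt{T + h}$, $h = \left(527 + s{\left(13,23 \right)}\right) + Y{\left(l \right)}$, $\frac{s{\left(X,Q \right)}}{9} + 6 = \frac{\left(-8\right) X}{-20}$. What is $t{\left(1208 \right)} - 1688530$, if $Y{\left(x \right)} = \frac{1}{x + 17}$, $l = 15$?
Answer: $-1688530 + \frac{9 \sqrt{34130}}{40} \approx -1.6885 \cdot 10^{6}$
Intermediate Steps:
$s{\left(X,Q \right)} = -54 + \frac{18 X}{5}$ ($s{\left(X,Q \right)} = -54 + 9 \frac{\left(-8\right) X}{-20} = -54 + 9 - 8 X \left(- \frac{1}{20}\right) = -54 + 9 \frac{2 X}{5} = -54 + \frac{18 X}{5}$)
$Y{\left(x \right)} = \frac{1}{17 + x}$
$h = \frac{83173}{160}$ ($h = \left(527 + \left(-54 + \frac{18}{5} \cdot 13\right)\right) + \frac{1}{17 + 15} = \left(527 + \left(-54 + \frac{234}{5}\right)\right) + \frac{1}{32} = \left(527 - \frac{36}{5}\right) + \frac{1}{32} = \frac{2599}{5} + \frac{1}{32} = \frac{83173}{160} \approx 519.83$)
$t{\left(T \right)} = \sqrt{\frac{83173}{160} + T}$ ($t{\left(T \right)} = \sqrt{T + \frac{83173}{160}} = \sqrt{\frac{83173}{160} + T}$)
$t{\left(1208 \right)} - 1688530 = \frac{\sqrt{831730 + 1600 \cdot 1208}}{40} - 1688530 = \frac{\sqrt{831730 + 1932800}}{40} - 1688530 = \frac{\sqrt{2764530}}{40} - 1688530 = \frac{9 \sqrt{34130}}{40} - 1688530 = -1688530 + \frac{9 \sqrt{34130}}{40}$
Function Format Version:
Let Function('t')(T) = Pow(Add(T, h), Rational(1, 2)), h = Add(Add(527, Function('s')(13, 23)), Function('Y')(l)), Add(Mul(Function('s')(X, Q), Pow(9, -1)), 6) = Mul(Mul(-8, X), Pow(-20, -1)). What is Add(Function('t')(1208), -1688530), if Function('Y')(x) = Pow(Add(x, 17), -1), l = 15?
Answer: Add(-1688530, Mul(Rational(9, 40), Pow(34130, Rational(1, 2)))) ≈ -1.6885e+6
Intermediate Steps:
Function('s')(X, Q) = Add(-54, Mul(Rational(18, 5), X)) (Function('s')(X, Q) = Add(-54, Mul(9, Mul(Mul(-8, X), Pow(-20, -1)))) = Add(-54, Mul(9, Mul(Mul(-8, X), Rational(-1, 20)))) = Add(-54, Mul(9, Mul(Rational(2, 5), X))) = Add(-54, Mul(Rational(18, 5), X)))
Function('Y')(x) = Pow(Add(17, x), -1)
h = Rational(83173, 160) (h = Add(Add(527, Add(-54, Mul(Rational(18, 5), 13))), Pow(Add(17, 15), -1)) = Add(Add(527, Add(-54, Rational(234, 5))), Pow(32, -1)) = Add(Add(527, Rational(-36, 5)), Rational(1, 32)) = Add(Rational(2599, 5), Rational(1, 32)) = Rational(83173, 160) ≈ 519.83)
Function('t')(T) = Pow(Add(Rational(83173, 160), T), Rational(1, 2)) (Function('t')(T) = Pow(Add(T, Rational(83173, 160)), Rational(1, 2)) = Pow(Add(Rational(83173, 160), T), Rational(1, 2)))
Add(Function('t')(1208), -1688530) = Add(Mul(Rational(1, 40), Pow(Add(831730, Mul(1600, 1208)), Rational(1, 2))), -1688530) = Add(Mul(Rational(1, 40), Pow(Add(831730, 1932800), Rational(1, 2))), -1688530) = Add(Mul(Rational(1, 40), Pow(2764530, Rational(1, 2))), -1688530) = Add(Mul(Rational(1, 40), Mul(9, Pow(34130, Rational(1, 2)))), -1688530) = Add(Mul(Rational(9, 40), Pow(34130, Rational(1, 2))), -1688530) = Add(-1688530, Mul(Rational(9, 40), Pow(34130, Rational(1, 2))))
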